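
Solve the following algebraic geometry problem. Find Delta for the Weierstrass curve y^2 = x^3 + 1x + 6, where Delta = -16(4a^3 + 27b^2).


Compute each component:
4a^3 = 4*1^3 = 4*1 = 4
27b^2 = 27*6^2 = 27*36 = 972
4a^3 + 27b^2 = 4 + 972 = 976
Delta = -16*976 = -15616

-15616


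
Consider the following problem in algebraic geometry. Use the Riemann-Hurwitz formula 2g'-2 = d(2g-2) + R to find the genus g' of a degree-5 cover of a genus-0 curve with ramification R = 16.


Riemann-Hurwitz formula: 2g' - 2 = d(2g - 2) + R
Given: d = 5, g = 0, R = 16
2g' - 2 = 5*(2*0 - 2) + 16
2g' - 2 = 5*(-2) + 16
2g' - 2 = -10 + 16 = 6
2g' = 8
g' = 4

4


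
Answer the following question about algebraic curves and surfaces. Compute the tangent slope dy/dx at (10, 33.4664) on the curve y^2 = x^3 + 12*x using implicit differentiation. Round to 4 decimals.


Using implicit differentiation of y^2 = x^3 + 12*x:
2y * dy/dx = 3x^2 + 12
dy/dx = (3x^2 + 12)/(2y)
Numerator: 3*10^2 + 12 = 312
Denominator: 2*33.4664 = 66.9328
dy/dx = 312/66.9328 = 4.6614

4.6614


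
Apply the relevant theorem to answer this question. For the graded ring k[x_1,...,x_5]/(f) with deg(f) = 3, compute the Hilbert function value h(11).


For R = k[x_1,...,x_n]/(f) with f homogeneous of degree e:
The Hilbert series is (1 - t^e)/(1 - t)^n.
So h(d) = C(d+n-1, n-1) - C(d-e+n-1, n-1) for d >= e.
With n=5, e=3, d=11:
C(11+5-1, 5-1) = C(15, 4) = 1365
C(11-3+5-1, 5-1) = C(12, 4) = 495
h(11) = 1365 - 495 = 870

870


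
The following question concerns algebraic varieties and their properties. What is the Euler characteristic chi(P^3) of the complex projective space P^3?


The complex projective space P^3 has one cell in each even real dimension 0, 2, ..., 6.
The cohomology groups are H^{2k}(P^3) = Z for k = 0,...,3, and 0 otherwise.
Euler characteristic = sum of Betti numbers = 1 per even-dimensional cohomology group.
chi(P^3) = 3 + 1 = 4

4


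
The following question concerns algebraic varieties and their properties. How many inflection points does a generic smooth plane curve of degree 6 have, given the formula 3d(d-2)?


For a general smooth plane curve C of degree d, the inflection points are
the intersection of C with its Hessian curve, which has degree 3(d-2).
By Bezout, the total intersection number is d * 3(d-2) = 6 * 12 = 72.
For a general curve every flex is ordinary, so each contributes
multiplicity 1 to C·Hess(C), and the number of distinct inflection
points is 3d(d-2).
Inflection points = 3*6*(6-2) = 3*6*4 = 72

72


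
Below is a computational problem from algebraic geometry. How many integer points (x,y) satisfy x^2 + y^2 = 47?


Systematically check integer values of x where x^2 <= 47.
For each valid x, check if 47 - x^2 is a perfect square.
Total integer solutions found: 0

0


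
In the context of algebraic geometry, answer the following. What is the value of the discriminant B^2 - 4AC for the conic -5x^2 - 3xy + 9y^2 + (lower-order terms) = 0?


The discriminant of a conic Ax^2 + Bxy + Cy^2 + ... = 0 is B^2 - 4AC.
B^2 = (-3)^2 = 9
4AC = 4*(-5)*9 = -180
Discriminant = 9 + 180 = 189

189


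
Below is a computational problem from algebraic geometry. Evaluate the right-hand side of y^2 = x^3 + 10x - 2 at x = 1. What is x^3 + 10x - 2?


Compute x^3 + 10x - 2 at x = 1:
x^3 = 1^3 = 1
10*x = 10*1 = 10
Sum: 1 + 10 - 2 = 9

9


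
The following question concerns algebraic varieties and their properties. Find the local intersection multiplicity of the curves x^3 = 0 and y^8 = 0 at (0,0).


The intersection multiplicity of V(x^a) and V(y^b) at the origin is:
I(O; V(x^3), V(y^8)) = dim_k(k[x,y]/(x^3, y^8))
A basis for k[x,y]/(x^3, y^8) is the set of monomials x^i * y^j
where 0 <= i < 3 and 0 <= j < 8.
The number of such monomials is 3 * 8 = 24

24


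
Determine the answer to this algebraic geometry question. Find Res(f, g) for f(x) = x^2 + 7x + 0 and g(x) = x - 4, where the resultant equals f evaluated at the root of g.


For Res(f, x - c), we evaluate f at x = c.
f(4) = 4^2 + 7*4 + 0
= 16 + 28 + 0
= 44 + 0 = 44
Res(f, g) = 44

44


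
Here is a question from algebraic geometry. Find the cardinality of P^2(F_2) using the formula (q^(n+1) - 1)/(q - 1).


P^2(F_2) has (q^(n+1) - 1)/(q - 1) points.
= 2^2 + 2^1 + 2^0
= 4 + 2 + 1
= 7

7


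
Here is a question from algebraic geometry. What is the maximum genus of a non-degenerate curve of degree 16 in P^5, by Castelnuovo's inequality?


Castelnuovo's bound: write d - 1 = m(r-1) + epsilon with 0 <= epsilon < r-1.
d - 1 = 16 - 1 = 15
r - 1 = 5 - 1 = 4
15 = 3*4 + 3, so m = 3, epsilon = 3
pi(d, r) = m(m-1)(r-1)/2 + m*epsilon
= 3*2*4/2 + 3*3
= 24/2 + 9
= 12 + 9 = 21

21


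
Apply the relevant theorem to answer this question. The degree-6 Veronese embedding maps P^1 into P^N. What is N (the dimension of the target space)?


The Veronese embedding v_d: P^n -> P^N maps each point to all
degree-d monomials in n+1 homogeneous coordinates.
N = C(n+d, d) - 1
N = C(1+6, 6) - 1
N = C(7, 6) - 1
C(7, 6) = 7
N = 7 - 1 = 6

6


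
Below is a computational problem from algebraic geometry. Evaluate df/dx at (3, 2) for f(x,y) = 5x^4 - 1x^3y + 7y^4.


df/dx = 4*5*x^3 + 3*(-1)*x^2*y
At (3,2): 4*5*3^3 + 3*(-1)*3^2*2
= 540 - 54
= 486

486


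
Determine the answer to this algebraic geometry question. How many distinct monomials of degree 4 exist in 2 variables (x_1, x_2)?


The number of degree-4 monomials in 2 variables is C(d+n-1, n-1).
= C(4+2-1, 2-1) = C(5, 1)
= 5

5


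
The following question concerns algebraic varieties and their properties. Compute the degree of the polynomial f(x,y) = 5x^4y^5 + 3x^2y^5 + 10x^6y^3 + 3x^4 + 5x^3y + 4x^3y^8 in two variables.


Examine each term for its total degree (sum of exponents).
  Term '5x^4y^5' has total degree 4+5 = 9.
  Term '3x^2y^5' has total degree 2+5 = 7.
  Term '10x^6y^3' has total degree 6+3 = 9.
  Term '3x^4' has total degree 4+0 = 4.
  Term '5x^3y' has total degree 3+1 = 4.
  Term '4x^3y^8' has total degree 3+8 = 11.
The maximum total degree among all terms is 11.

11


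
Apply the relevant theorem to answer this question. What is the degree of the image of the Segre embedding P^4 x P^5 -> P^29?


The degree of the Segre variety P^4 x P^5 is C(m+n, m).
= C(9, 4)
= 126

126


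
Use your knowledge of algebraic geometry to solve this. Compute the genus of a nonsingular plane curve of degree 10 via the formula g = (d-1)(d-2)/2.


Using the genus formula for smooth plane curves:
g = (d-1)(d-2)/2
g = (10-1)(10-2)/2
g = 9*8/2
g = 72/2 = 36

36


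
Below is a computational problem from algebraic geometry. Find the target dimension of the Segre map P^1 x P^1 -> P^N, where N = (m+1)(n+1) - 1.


The Segre embedding maps P^m x P^n into P^N via
all products of coordinates from each factor.
N = (m+1)(n+1) - 1
N = (1+1)(1+1) - 1
N = 2*2 - 1
N = 4 - 1 = 3

3


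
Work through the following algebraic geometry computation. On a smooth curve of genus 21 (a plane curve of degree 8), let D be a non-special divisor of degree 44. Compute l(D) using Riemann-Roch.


First, compute the genus of a smooth plane curve of degree 8:
g = (d-1)(d-2)/2 = (8-1)(8-2)/2 = 21
For a non-special divisor D (i.e., h^1(D) = 0), Riemann-Roch gives:
l(D) = deg(D) - g + 1
Since deg(D) = 44 >= 2g - 1 = 41, D is non-special.
l(D) = 44 - 21 + 1 = 24

24


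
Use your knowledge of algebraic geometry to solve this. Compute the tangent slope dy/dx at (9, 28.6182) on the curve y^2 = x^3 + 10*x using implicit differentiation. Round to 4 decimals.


Using implicit differentiation of y^2 = x^3 + 10*x:
2y * dy/dx = 3x^2 + 10
dy/dx = (3x^2 + 10)/(2y)
Numerator: 3*9^2 + 10 = 253
Denominator: 2*28.6182 = 57.2364
dy/dx = 253/57.2364 = 4.4203

4.4203


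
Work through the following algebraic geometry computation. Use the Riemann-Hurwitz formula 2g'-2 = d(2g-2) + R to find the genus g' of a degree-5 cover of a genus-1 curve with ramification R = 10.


Riemann-Hurwitz formula: 2g' - 2 = d(2g - 2) + R
Given: d = 5, g = 1, R = 10
2g' - 2 = 5*(2*1 - 2) + 10
2g' - 2 = 5*0 + 10
2g' - 2 = 0 + 10 = 10
2g' = 12
g' = 6

6


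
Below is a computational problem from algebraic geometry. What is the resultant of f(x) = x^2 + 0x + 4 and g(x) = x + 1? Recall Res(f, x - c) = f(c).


For Res(f, x - c), we evaluate f at x = c.
f(-1) = (-1)^2 + 0*(-1) + 4
= 1 + 0 + 4
= 1 + 4 = 5
Res(f, g) = 5

5


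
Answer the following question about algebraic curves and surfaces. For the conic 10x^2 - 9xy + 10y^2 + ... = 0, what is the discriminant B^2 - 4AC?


The discriminant of a conic Ax^2 + Bxy + Cy^2 + ... = 0 is B^2 - 4AC.
B^2 = (-9)^2 = 81
4AC = 4*10*10 = 400
Discriminant = 81 - 400 = -319

-319


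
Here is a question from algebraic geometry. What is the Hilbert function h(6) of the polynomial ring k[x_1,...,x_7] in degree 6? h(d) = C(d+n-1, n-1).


The Hilbert function for the polynomial ring in 7 variables is:
h(d) = C(d+n-1, n-1)
h(6) = C(6+7-1, 7-1) = C(12, 6)
= 12! / (6! * 6!)
= 924

924


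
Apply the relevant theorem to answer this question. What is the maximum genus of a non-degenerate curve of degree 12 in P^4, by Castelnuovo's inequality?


Castelnuovo's bound: write d - 1 = m(r-1) + epsilon with 0 <= epsilon < r-1.
d - 1 = 12 - 1 = 11
r - 1 = 4 - 1 = 3
11 = 3*3 + 2, so m = 3, epsilon = 2
pi(d, r) = m(m-1)(r-1)/2 + m*epsilon
= 3*2*3/2 + 3*2
= 18/2 + 6
= 9 + 6 = 15

15


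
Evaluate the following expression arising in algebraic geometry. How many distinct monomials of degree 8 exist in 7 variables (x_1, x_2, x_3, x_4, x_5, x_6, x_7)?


The number of degree-8 monomials in 7 variables is C(d+n-1, n-1).
= C(8+7-1, 7-1) = C(14, 6)
= 3003

3003


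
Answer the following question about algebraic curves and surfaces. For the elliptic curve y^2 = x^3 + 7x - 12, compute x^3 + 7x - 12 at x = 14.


Compute x^3 + 7x - 12 at x = 14:
x^3 = 14^3 = 2744
7*x = 7*14 = 98
Sum: 2744 + 98 - 12 = 2830

2830


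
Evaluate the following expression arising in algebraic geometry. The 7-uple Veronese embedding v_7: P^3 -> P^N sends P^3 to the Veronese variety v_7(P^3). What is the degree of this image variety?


The Veronese variety v_7(P^3) has degree d^r.
d^r = 7^3 = 343

343


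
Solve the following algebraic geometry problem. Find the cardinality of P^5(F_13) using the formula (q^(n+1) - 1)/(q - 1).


P^5(F_13) has (q^(n+1) - 1)/(q - 1) points.
= 13^5 + 13^4 + 13^3 + 13^2 + 13^1 + 13^0
= 371293 + 28561 + 2197 + 169 + 13 + 1
= 402234

402234


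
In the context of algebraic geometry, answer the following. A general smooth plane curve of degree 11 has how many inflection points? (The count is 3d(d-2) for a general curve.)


For a general smooth plane curve C of degree d, the inflection points are
the intersection of C with its Hessian curve, which has degree 3(d-2).
By Bezout, the total intersection number is d * 3(d-2) = 11 * 27 = 297.
For a general curve every flex is ordinary, so each contributes
multiplicity 1 to C·Hess(C), and the number of distinct inflection
points is 3d(d-2).
Inflection points = 3*11*(11-2) = 3*11*9 = 297

297


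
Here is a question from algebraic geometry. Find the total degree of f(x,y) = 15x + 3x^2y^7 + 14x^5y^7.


Examine each term for its total degree (sum of exponents).
  Term '15x' has total degree 1+0 = 1.
  Term '3x^2y^7' has total degree 2+7 = 9.
  Term '14x^5y^7' has total degree 5+7 = 12.
The maximum total degree among all terms is 12.

12


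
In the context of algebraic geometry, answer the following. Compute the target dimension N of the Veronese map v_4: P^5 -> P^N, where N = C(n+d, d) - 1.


The Veronese embedding v_d: P^n -> P^N maps each point to all
degree-d monomials in n+1 homogeneous coordinates.
N = C(n+d, d) - 1
N = C(5+4, 4) - 1
N = C(9, 4) - 1
C(9, 4) = 126
N = 126 - 1 = 125

125


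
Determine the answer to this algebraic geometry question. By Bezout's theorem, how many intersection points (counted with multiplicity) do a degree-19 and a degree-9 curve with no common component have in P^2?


Bezout's theorem states the intersection count equals the product of degrees.
Intersection count = 19 * 9 = 171

171


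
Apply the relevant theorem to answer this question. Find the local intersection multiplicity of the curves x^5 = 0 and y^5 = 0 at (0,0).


The intersection multiplicity of V(x^a) and V(y^b) at the origin is:
I(O; V(x^5), V(y^5)) = dim_k(k[x,y]/(x^5, y^5))
A basis for k[x,y]/(x^5, y^5) is the set of monomials x^i * y^j
where 0 <= i < 5 and 0 <= j < 5.
The number of such monomials is 5 * 5 = 25

25


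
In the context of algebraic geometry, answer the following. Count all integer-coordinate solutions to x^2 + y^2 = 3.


Systematically check integer values of x where x^2 <= 3.
For each valid x, check if 3 - x^2 is a perfect square.
Total integer solutions found: 0

0


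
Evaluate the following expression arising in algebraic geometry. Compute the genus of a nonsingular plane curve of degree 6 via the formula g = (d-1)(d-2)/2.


Using the genus formula for smooth plane curves:
g = (d-1)(d-2)/2
g = (6-1)(6-2)/2
g = 5*4/2
g = 20/2 = 10

10


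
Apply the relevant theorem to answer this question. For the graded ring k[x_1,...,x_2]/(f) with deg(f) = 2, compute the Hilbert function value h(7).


For R = k[x_1,...,x_n]/(f) with f homogeneous of degree e:
The Hilbert series is (1 - t^e)/(1 - t)^n.
So h(d) = C(d+n-1, n-1) - C(d-e+n-1, n-1) for d >= e.
With n=2, e=2, d=7:
C(7+2-1, 2-1) = C(8, 1) = 8
C(7-2+2-1, 2-1) = C(6, 1) = 6
h(7) = 8 - 6 = 2

2


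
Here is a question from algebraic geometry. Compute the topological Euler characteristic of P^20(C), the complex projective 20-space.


The complex projective space P^20 has one cell in each even real dimension 0, 2, ..., 40.
The cohomology groups are H^{2k}(P^20) = Z for k = 0,...,20, and 0 otherwise.
Euler characteristic = sum of Betti numbers = 1 per even-dimensional cohomology group.
chi(P^20) = 20 + 1 = 21

21


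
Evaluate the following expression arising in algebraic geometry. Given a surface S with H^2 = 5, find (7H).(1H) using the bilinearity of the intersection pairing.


Using bilinearity of the intersection pairing on a surface S:
(aH).(bH) = ab * (H.H)
We have H^2 = 5.
D.E = (7H).(1H) = 7*1*5
= 7*5
= 35

35


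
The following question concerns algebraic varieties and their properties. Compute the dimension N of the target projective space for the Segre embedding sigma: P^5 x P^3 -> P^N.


The Segre embedding maps P^m x P^n into P^N via
all products of coordinates from each factor.
N = (m+1)(n+1) - 1
N = (5+1)(3+1) - 1
N = 6*4 - 1
N = 24 - 1 = 23

23


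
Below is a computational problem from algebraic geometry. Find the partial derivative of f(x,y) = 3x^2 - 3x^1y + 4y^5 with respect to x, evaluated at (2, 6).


df/dx = 2*3*x^1 + 1*(-3)*x^0*y
At (2,6): 2*3*2^1 + 1*(-3)*2^0*6
= 12 - 18
= -6

-6


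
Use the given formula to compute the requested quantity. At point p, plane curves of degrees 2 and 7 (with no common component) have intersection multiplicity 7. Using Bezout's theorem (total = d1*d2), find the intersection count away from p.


By Bezout's theorem, the total intersection number is d1 * d2.
Total = 2 * 7 = 14
Intersection multiplicity at p = 7
Remaining intersections = 14 - 7 = 7

7


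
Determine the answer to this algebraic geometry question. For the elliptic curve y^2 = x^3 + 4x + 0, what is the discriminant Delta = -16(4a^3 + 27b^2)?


Compute each component:
4a^3 = 4*4^3 = 4*64 = 256
27b^2 = 27*0^2 = 27*0 = 0
4a^3 + 27b^2 = 256 + 0 = 256
Delta = -16*256 = -4096

-4096


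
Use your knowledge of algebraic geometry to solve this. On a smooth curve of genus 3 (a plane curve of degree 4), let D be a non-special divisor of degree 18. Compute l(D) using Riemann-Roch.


First, compute the genus of a smooth plane curve of degree 4:
g = (d-1)(d-2)/2 = (4-1)(4-2)/2 = 3
For a non-special divisor D (i.e., h^1(D) = 0), Riemann-Roch gives:
l(D) = deg(D) - g + 1
Since deg(D) = 18 >= 2g - 1 = 5, D is non-special.
l(D) = 18 - 3 + 1 = 16

16


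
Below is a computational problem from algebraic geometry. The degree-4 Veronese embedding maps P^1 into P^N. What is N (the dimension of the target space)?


The Veronese embedding v_d: P^n -> P^N maps each point to all
degree-d monomials in n+1 homogeneous coordinates.
N = C(n+d, d) - 1
N = C(1+4, 4) - 1
N = C(5, 4) - 1
C(5, 4) = 5
N = 5 - 1 = 4

4


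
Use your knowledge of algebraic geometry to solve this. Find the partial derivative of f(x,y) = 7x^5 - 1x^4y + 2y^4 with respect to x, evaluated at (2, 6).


df/dx = 5*7*x^4 + 4*(-1)*x^3*y
At (2,6): 5*7*2^4 + 4*(-1)*2^3*6
= 560 - 192
= 368

368


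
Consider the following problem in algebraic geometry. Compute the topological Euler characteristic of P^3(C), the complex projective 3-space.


The complex projective space P^3 has one cell in each even real dimension 0, 2, ..., 6.
The cohomology groups are H^{2k}(P^3) = Z for k = 0,...,3, and 0 otherwise.
Euler characteristic = sum of Betti numbers = 1 per even-dimensional cohomology group.
chi(P^3) = 3 + 1 = 4

4


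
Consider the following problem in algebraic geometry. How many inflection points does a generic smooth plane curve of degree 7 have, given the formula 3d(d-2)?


For a general smooth plane curve C of degree d, the inflection points are
the intersection of C with its Hessian curve, which has degree 3(d-2).
By Bezout, the total intersection number is d * 3(d-2) = 7 * 15 = 105.
For a general curve every flex is ordinary, so each contributes
multiplicity 1 to C·Hess(C), and the number of distinct inflection
points is 3d(d-2).
Inflection points = 3*7*(7-2) = 3*7*5 = 105

105


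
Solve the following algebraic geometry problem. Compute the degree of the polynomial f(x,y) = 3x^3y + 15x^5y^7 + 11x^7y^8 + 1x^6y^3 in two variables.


Examine each term for its total degree (sum of exponents).
  Term '3x^3y' has total degree 3+1 = 4.
  Term '15x^5y^7' has total degree 5+7 = 12.
  Term '11x^7y^8' has total degree 7+8 = 15.
  Term '1x^6y^3' has total degree 6+3 = 9.
The maximum total degree among all terms is 15.

15


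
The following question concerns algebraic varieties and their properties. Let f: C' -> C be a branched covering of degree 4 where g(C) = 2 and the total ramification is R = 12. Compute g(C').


Riemann-Hurwitz formula: 2g' - 2 = d(2g - 2) + R
Given: d = 4, g = 2, R = 12
2g' - 2 = 4*(2*2 - 2) + 12
2g' - 2 = 4*2 + 12
2g' - 2 = 8 + 12 = 20
2g' = 22
g' = 11

11


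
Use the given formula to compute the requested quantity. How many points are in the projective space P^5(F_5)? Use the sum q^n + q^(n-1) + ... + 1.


P^5(F_5) has (q^(n+1) - 1)/(q - 1) points.
= 5^5 + 5^4 + 5^3 + 5^2 + 5^1 + 5^0
= 3125 + 625 + 125 + 25 + 5 + 1
= 3906

3906


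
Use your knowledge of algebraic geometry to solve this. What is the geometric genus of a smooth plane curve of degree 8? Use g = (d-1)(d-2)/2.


Using the genus formula for smooth plane curves:
g = (d-1)(d-2)/2
g = (8-1)(8-2)/2
g = 7*6/2
g = 42/2 = 21

21


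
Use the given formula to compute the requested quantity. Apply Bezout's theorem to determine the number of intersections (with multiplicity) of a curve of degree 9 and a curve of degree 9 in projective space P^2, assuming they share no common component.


Bezout's theorem states the intersection count equals the product of degrees.
Intersection count = 9 * 9 = 81

81


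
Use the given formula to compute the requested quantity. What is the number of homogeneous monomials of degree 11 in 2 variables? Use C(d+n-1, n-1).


The number of degree-11 monomials in 2 variables is C(d+n-1, n-1).
= C(11+2-1, 2-1) = C(12, 1)
= 12

12


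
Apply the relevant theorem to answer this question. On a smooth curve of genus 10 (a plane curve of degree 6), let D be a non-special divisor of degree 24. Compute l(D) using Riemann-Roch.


First, compute the genus of a smooth plane curve of degree 6:
g = (d-1)(d-2)/2 = (6-1)(6-2)/2 = 10
For a non-special divisor D (i.e., h^1(D) = 0), Riemann-Roch gives:
l(D) = deg(D) - g + 1
Since deg(D) = 24 >= 2g - 1 = 19, D is non-special.
l(D) = 24 - 10 + 1 = 15

15


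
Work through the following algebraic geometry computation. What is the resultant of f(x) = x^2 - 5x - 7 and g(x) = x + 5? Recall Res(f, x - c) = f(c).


For Res(f, x - c), we evaluate f at x = c.
f(-5) = (-5)^2 - 5*(-5) - 7
= 25 + 25 - 7
= 50 - 7 = 43
Res(f, g) = 43

43


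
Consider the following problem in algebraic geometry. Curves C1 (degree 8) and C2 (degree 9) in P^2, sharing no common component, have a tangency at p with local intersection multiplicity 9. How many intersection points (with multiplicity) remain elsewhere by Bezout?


By Bezout's theorem, the total intersection number is d1 * d2.
Total = 8 * 9 = 72
Intersection multiplicity at p = 9
Remaining intersections = 72 - 9 = 63

63


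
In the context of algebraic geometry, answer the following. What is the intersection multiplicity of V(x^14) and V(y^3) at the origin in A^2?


The intersection multiplicity of V(x^a) and V(y^b) at the origin is:
I(O; V(x^14), V(y^3)) = dim_k(k[x,y]/(x^14, y^3))
A basis for k[x,y]/(x^14, y^3) is the set of monomials x^i * y^j
where 0 <= i < 14 and 0 <= j < 3.
The number of such monomials is 14 * 3 = 42

42


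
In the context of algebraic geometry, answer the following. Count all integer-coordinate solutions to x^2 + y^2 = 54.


Systematically check integer values of x where x^2 <= 54.
For each valid x, check if 54 - x^2 is a perfect square.
Total integer solutions found: 0

0


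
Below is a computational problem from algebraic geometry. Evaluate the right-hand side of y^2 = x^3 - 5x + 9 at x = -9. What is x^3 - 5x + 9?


Compute x^3 - 5x + 9 at x = -9:
x^3 = (-9)^3 = -729
(-5)*x = (-5)*(-9) = 45
Sum: -729 + 45 + 9 = -675

-675


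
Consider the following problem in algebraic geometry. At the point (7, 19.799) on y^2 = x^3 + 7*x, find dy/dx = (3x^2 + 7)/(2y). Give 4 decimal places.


Using implicit differentiation of y^2 = x^3 + 7*x:
2y * dy/dx = 3x^2 + 7
dy/dx = (3x^2 + 7)/(2y)
Numerator: 3*7^2 + 7 = 154
Denominator: 2*19.799 = 39.598
dy/dx = 154/39.598 = 3.8891

3.8891


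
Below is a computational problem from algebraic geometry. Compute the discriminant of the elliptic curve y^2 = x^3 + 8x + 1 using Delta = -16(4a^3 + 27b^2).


Compute each component:
4a^3 = 4*8^3 = 4*512 = 2048
27b^2 = 27*1^2 = 27*1 = 27
4a^3 + 27b^2 = 2048 + 27 = 2075
Delta = -16*2075 = -33200

-33200


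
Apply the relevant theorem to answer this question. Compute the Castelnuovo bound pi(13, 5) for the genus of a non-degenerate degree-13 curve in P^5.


Castelnuovo's bound: write d - 1 = m(r-1) + epsilon with 0 <= epsilon < r-1.
d - 1 = 13 - 1 = 12
r - 1 = 5 - 1 = 4
12 = 3*4 + 0, so m = 3, epsilon = 0
pi(d, r) = m(m-1)(r-1)/2 + m*epsilon
= 3*2*4/2 + 3*0
= 24/2 + 0
= 12 + 0 = 12

12


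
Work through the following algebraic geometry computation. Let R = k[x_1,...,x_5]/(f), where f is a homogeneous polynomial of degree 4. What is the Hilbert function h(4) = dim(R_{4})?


For R = k[x_1,...,x_n]/(f) with f homogeneous of degree e:
The Hilbert series is (1 - t^e)/(1 - t)^n.
So h(d) = C(d+n-1, n-1) - C(d-e+n-1, n-1) for d >= e.
With n=5, e=4, d=4:
C(4+5-1, 5-1) = C(8, 4) = 70
C(4-4+5-1, 5-1) = C(4, 4) = 1
h(4) = 70 - 1 = 69

69


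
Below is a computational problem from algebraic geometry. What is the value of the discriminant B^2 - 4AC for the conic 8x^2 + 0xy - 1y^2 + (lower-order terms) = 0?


The discriminant of a conic Ax^2 + Bxy + Cy^2 + ... = 0 is B^2 - 4AC.
B^2 = 0^2 = 0
4AC = 4*8*(-1) = -32
Discriminant = 0 + 32 = 32

32


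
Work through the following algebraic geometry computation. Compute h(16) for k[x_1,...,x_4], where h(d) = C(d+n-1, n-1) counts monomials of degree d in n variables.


The Hilbert function for the polynomial ring in 4 variables is:
h(d) = C(d+n-1, n-1)
h(16) = C(16+4-1, 4-1) = C(19, 3)
= 19! / (3! * 16!)
= 969

969


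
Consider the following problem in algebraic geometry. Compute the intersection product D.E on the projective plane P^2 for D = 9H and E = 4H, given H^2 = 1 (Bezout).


Using bilinearity of the intersection pairing on the projective plane P^2:
(aH).(bH) = ab * (H.H)
We have H^2 = 1 (Bezout).
D.E = (9H).(4H) = 9*4*1
= 36*1
= 36

36


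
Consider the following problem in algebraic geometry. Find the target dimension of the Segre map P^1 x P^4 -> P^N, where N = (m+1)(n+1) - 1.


The Segre embedding maps P^m x P^n into P^N via
all products of coordinates from each factor.
N = (m+1)(n+1) - 1
N = (1+1)(4+1) - 1
N = 2*5 - 1
N = 10 - 1 = 9

9


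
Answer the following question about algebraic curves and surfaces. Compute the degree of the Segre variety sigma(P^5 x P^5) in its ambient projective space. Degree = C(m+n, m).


The degree of the Segre variety P^5 x P^5 is C(m+n, m).
= C(10, 5)
= 252

252


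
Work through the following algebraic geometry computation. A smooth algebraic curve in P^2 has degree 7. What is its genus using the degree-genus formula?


Using the genus formula for smooth plane curves:
g = (d-1)(d-2)/2
g = (7-1)(7-2)/2
g = 6*5/2
g = 30/2 = 15

15


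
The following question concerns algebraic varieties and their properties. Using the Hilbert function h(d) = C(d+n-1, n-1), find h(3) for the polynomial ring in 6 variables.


The Hilbert function for the polynomial ring in 6 variables is:
h(d) = C(d+n-1, n-1)
h(3) = C(3+6-1, 6-1) = C(8, 5)
= 8! / (5! * 3!)
= 56

56


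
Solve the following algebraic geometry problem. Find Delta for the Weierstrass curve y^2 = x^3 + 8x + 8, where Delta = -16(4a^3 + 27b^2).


Compute each component:
4a^3 = 4*8^3 = 4*512 = 2048
27b^2 = 27*8^2 = 27*64 = 1728
4a^3 + 27b^2 = 2048 + 1728 = 3776
Delta = -16*3776 = -60416

-60416


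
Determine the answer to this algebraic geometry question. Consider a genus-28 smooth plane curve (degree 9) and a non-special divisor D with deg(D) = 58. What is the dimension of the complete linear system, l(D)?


First, compute the genus of a smooth plane curve of degree 9:
g = (d-1)(d-2)/2 = (9-1)(9-2)/2 = 28
For a non-special divisor D (i.e., h^1(D) = 0), Riemann-Roch gives:
l(D) = deg(D) - g + 1
Since deg(D) = 58 >= 2g - 1 = 55, D is non-special.
l(D) = 58 - 28 + 1 = 31

31


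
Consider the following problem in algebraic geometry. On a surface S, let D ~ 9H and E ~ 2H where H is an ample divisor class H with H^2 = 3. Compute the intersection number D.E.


Using bilinearity of the intersection pairing on a surface S:
(aH).(bH) = ab * (H.H)
We have H^2 = 3.
D.E = (9H).(2H) = 9*2*3
= 18*3
= 54

54


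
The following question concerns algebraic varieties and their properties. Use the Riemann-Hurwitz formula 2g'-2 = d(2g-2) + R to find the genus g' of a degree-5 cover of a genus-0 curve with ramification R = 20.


Riemann-Hurwitz formula: 2g' - 2 = d(2g - 2) + R
Given: d = 5, g = 0, R = 20
2g' - 2 = 5*(2*0 - 2) + 20
2g' - 2 = 5*(-2) + 20
2g' - 2 = -10 + 20 = 10
2g' = 12
g' = 6

6


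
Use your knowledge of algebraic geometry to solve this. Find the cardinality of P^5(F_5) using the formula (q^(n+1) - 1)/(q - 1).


P^5(F_5) has (q^(n+1) - 1)/(q - 1) points.
= 5^5 + 5^4 + 5^3 + 5^2 + 5^1 + 5^0
= 3125 + 625 + 125 + 25 + 5 + 1
= 3906

3906


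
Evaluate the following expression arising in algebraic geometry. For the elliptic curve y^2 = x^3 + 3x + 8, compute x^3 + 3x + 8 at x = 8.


Compute x^3 + 3x + 8 at x = 8:
x^3 = 8^3 = 512
3*x = 3*8 = 24
Sum: 512 + 24 + 8 = 544

544


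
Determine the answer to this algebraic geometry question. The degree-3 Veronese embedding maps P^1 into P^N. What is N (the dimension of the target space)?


The Veronese embedding v_d: P^n -> P^N maps each point to all
degree-d monomials in n+1 homogeneous coordinates.
N = C(n+d, d) - 1
N = C(1+3, 3) - 1
N = C(4, 3) - 1
C(4, 3) = 4
N = 4 - 1 = 3

3


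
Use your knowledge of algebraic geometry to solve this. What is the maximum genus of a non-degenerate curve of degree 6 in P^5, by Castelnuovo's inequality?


Castelnuovo's bound: write d - 1 = m(r-1) + epsilon with 0 <= epsilon < r-1.
d - 1 = 6 - 1 = 5
r - 1 = 5 - 1 = 4
5 = 1*4 + 1, so m = 1, epsilon = 1
pi(d, r) = m(m-1)(r-1)/2 + m*epsilon
= 1*0*4/2 + 1*1
= 0/2 + 1
= 0 + 1 = 1

1


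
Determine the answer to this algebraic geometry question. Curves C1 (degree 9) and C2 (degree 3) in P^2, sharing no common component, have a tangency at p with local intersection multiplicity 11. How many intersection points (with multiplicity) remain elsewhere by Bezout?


By Bezout's theorem, the total intersection number is d1 * d2.
Total = 9 * 3 = 27
Intersection multiplicity at p = 11
Remaining intersections = 27 - 11 = 16

16


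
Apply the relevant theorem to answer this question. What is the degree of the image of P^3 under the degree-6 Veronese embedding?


The Veronese variety v_6(P^3) has degree d^r.
d^r = 6^3 = 216

216


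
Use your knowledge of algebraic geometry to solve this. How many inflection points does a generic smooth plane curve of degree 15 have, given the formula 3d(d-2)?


For a general smooth plane curve C of degree d, the inflection points are
the intersection of C with its Hessian curve, which has degree 3(d-2).
By Bezout, the total intersection number is d * 3(d-2) = 15 * 39 = 585.
For a general curve every flex is ordinary, so each contributes
multiplicity 1 to C·Hess(C), and the number of distinct inflection
points is 3d(d-2).
Inflection points = 3*15*(15-2) = 3*15*13 = 585

585


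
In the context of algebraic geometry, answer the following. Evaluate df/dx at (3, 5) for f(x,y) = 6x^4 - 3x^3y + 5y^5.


df/dx = 4*6*x^3 + 3*(-3)*x^2*y
At (3,5): 4*6*3^3 + 3*(-3)*3^2*5
= 648 - 405
= 243

243


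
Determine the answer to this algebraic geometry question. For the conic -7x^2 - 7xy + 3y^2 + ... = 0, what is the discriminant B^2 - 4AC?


The discriminant of a conic Ax^2 + Bxy + Cy^2 + ... = 0 is B^2 - 4AC.
B^2 = (-7)^2 = 49
4AC = 4*(-7)*3 = -84
Discriminant = 49 + 84 = 133

133


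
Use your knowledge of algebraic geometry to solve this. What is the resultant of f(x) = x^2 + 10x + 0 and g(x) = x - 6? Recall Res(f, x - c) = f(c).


For Res(f, x - c), we evaluate f at x = c.
f(6) = 6^2 + 10*6 + 0
= 36 + 60 + 0
= 96 + 0 = 96
Res(f, g) = 96

96


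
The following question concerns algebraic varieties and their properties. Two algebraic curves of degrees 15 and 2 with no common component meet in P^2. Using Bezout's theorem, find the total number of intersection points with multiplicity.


Bezout's theorem states the intersection count equals the product of degrees.
Intersection count = 15 * 2 = 30

30


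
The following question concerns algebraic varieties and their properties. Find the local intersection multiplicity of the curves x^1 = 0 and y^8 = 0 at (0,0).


The intersection multiplicity of V(x^a) and V(y^b) at the origin is:
I(O; V(x^1), V(y^8)) = dim_k(k[x,y]/(x^1, y^8))
A basis for k[x,y]/(x^1, y^8) is the set of monomials x^i * y^j
where 0 <= i < 1 and 0 <= j < 8.
The number of such monomials is 1 * 8 = 8

8


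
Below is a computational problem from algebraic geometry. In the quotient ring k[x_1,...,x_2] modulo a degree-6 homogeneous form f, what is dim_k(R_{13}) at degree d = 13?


For R = k[x_1,...,x_n]/(f) with f homogeneous of degree e:
The Hilbert series is (1 - t^e)/(1 - t)^n.
So h(d) = C(d+n-1, n-1) - C(d-e+n-1, n-1) for d >= e.
With n=2, e=6, d=13:
C(13+2-1, 2-1) = C(14, 1) = 14
C(13-6+2-1, 2-1) = C(8, 1) = 8
h(13) = 14 - 8 = 6

6


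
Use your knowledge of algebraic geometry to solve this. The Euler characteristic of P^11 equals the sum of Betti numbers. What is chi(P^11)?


The complex projective space P^11 has one cell in each even real dimension 0, 2, ..., 22.
The cohomology groups are H^{2k}(P^11) = Z for k = 0,...,11, and 0 otherwise.
Euler characteristic = sum of Betti numbers = 1 per even-dimensional cohomology group.
chi(P^11) = 11 + 1 = 12

12


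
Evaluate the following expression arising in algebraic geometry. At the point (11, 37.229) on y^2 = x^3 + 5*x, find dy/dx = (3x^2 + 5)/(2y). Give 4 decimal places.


Using implicit differentiation of y^2 = x^3 + 5*x:
2y * dy/dx = 3x^2 + 5
dy/dx = (3x^2 + 5)/(2y)
Numerator: 3*11^2 + 5 = 368
Denominator: 2*37.229 = 74.458
dy/dx = 368/74.458 = 4.9424

4.9424


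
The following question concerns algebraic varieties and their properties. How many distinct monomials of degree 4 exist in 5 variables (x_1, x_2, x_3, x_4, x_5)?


The number of degree-4 monomials in 5 variables is C(d+n-1, n-1).
= C(4+5-1, 5-1) = C(8, 4)
= 70

70


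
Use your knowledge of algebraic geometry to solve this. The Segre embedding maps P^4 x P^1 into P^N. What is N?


The Segre embedding maps P^m x P^n into P^N via
all products of coordinates from each factor.
N = (m+1)(n+1) - 1
N = (4+1)(1+1) - 1
N = 5*2 - 1
N = 10 - 1 = 9

9


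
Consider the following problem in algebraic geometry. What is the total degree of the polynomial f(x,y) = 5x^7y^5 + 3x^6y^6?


Examine each term for its total degree (sum of exponents).
  Term '5x^7y^5' has total degree 7+5 = 12.
  Term '3x^6y^6' has total degree 6+6 = 12.
The maximum total degree among all terms is 12.

12


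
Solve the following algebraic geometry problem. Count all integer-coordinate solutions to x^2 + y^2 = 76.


Systematically check integer values of x where x^2 <= 76.
For each valid x, check if 76 - x^2 is a perfect square.
Total integer solutions found: 0

0


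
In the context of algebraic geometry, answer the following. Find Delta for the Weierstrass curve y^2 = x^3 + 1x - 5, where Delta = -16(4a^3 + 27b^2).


Compute each component:
4a^3 = 4*1^3 = 4*1 = 4
27b^2 = 27*(-5)^2 = 27*25 = 675
4a^3 + 27b^2 = 4 + 675 = 679
Delta = -16*679 = -10864

-10864


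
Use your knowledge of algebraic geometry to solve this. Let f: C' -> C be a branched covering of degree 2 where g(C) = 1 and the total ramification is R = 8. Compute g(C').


Riemann-Hurwitz formula: 2g' - 2 = d(2g - 2) + R
Given: d = 2, g = 1, R = 8
2g' - 2 = 2*(2*1 - 2) + 8
2g' - 2 = 2*0 + 8
2g' - 2 = 0 + 8 = 8
2g' = 10
g' = 5

5


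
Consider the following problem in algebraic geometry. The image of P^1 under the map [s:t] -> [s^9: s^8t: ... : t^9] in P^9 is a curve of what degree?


The rational normal curve in P^9 is the image of P^1 under the 9-uple Veronese.
A general hyperplane in P^9 pulls back to a degree-9 form on P^1, which has 9 zeros,
so the curve meets a general hyperplane in 9 points. Degree = 9.

9


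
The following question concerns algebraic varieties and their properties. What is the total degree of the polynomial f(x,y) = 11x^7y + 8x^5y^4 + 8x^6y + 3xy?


Examine each term for its total degree (sum of exponents).
  Term '11x^7y' has total degree 7+1 = 8.
  Term '8x^5y^4' has total degree 5+4 = 9.
  Term '8x^6y' has total degree 6+1 = 7.
  Term '3xy' has total degree 1+1 = 2.
The maximum total degree among all terms is 9.

9


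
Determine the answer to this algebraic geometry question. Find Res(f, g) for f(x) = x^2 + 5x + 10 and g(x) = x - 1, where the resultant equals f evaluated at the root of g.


For Res(f, x - c), we evaluate f at x = c.
f(1) = 1^2 + 5*1 + 10
= 1 + 5 + 10
= 6 + 10 = 16
Res(f, g) = 16

16


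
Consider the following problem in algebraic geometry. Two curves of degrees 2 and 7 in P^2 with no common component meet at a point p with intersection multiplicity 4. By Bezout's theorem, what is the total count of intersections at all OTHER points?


By Bezout's theorem, the total intersection number is d1 * d2.
Total = 2 * 7 = 14
Intersection multiplicity at p = 4
Remaining intersections = 14 - 4 = 10

10


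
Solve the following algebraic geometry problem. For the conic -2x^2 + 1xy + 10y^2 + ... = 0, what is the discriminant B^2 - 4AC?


The discriminant of a conic Ax^2 + Bxy + Cy^2 + ... = 0 is B^2 - 4AC.
B^2 = 1^2 = 1
4AC = 4*(-2)*10 = -80
Discriminant = 1 + 80 = 81

81


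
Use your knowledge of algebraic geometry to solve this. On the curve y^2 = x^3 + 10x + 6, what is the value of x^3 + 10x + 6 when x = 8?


Compute x^3 + 10x + 6 at x = 8:
x^3 = 8^3 = 512
10*x = 10*8 = 80
Sum: 512 + 80 + 6 = 598

598


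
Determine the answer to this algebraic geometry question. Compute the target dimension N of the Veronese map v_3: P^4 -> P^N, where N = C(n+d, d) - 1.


The Veronese embedding v_d: P^n -> P^N maps each point to all
degree-d monomials in n+1 homogeneous coordinates.
N = C(n+d, d) - 1
N = C(4+3, 3) - 1
N = C(7, 3) - 1
C(7, 3) = 35
N = 35 - 1 = 34

34


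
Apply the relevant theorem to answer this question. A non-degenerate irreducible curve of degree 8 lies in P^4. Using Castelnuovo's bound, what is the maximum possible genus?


Castelnuovo's bound: write d - 1 = m(r-1) + epsilon with 0 <= epsilon < r-1.
d - 1 = 8 - 1 = 7
r - 1 = 4 - 1 = 3
7 = 2*3 + 1, so m = 2, epsilon = 1
pi(d, r) = m(m-1)(r-1)/2 + m*epsilon
= 2*1*3/2 + 2*1
= 6/2 + 2
= 3 + 2 = 5

5


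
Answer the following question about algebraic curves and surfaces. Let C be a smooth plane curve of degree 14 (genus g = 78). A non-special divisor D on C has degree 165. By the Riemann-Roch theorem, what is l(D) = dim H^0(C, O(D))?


First, compute the genus of a smooth plane curve of degree 14:
g = (d-1)(d-2)/2 = (14-1)(14-2)/2 = 78
For a non-special divisor D (i.e., h^1(D) = 0), Riemann-Roch gives:
l(D) = deg(D) - g + 1
Since deg(D) = 165 >= 2g - 1 = 155, D is non-special.
l(D) = 165 - 78 + 1 = 88

88


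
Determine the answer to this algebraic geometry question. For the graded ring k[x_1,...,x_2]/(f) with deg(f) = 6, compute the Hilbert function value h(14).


For R = k[x_1,...,x_n]/(f) with f homogeneous of degree e:
The Hilbert series is (1 - t^e)/(1 - t)^n.
So h(d) = C(d+n-1, n-1) - C(d-e+n-1, n-1) for d >= e.
With n=2, e=6, d=14:
C(14+2-1, 2-1) = C(15, 1) = 15
C(14-6+2-1, 2-1) = C(9, 1) = 9
h(14) = 15 - 9 = 6

6


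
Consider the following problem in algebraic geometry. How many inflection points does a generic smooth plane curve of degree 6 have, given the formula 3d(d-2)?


For a general smooth plane curve C of degree d, the inflection points are
the intersection of C with its Hessian curve, which has degree 3(d-2).
By Bezout, the total intersection number is d * 3(d-2) = 6 * 12 = 72.
For a general curve every flex is ordinary, so each contributes
multiplicity 1 to C·Hess(C), and the number of distinct inflection
points is 3d(d-2).
Inflection points = 3*6*(6-2) = 3*6*4 = 72

72


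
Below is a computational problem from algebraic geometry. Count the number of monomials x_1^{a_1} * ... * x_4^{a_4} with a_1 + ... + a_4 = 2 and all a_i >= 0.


The number of degree-2 monomials in 4 variables is C(d+n-1, n-1).
= C(2+4-1, 4-1) = C(5, 3)
= 10

10


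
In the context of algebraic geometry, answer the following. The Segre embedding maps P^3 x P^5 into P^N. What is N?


The Segre embedding maps P^m x P^n into P^N via
all products of coordinates from each factor.
N = (m+1)(n+1) - 1
N = (3+1)(5+1) - 1
N = 4*6 - 1
N = 24 - 1 = 23

23


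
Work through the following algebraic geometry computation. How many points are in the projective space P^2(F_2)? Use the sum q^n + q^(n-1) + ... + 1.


P^2(F_2) has (q^(n+1) - 1)/(q - 1) points.
= 2^2 + 2^1 + 2^0
= 4 + 2 + 1
= 7

7


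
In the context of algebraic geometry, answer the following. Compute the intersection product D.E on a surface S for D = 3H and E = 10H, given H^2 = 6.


Using bilinearity of the intersection pairing on a surface S:
(aH).(bH) = ab * (H.H)
We have H^2 = 6.
D.E = (3H).(10H) = 3*10*6
= 30*6
= 180

180


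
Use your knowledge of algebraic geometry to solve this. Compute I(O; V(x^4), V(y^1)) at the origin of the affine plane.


The intersection multiplicity of V(x^a) and V(y^b) at the origin is:
I(O; V(x^4), V(y^1)) = dim_k(k[x,y]/(x^4, y^1))
A basis for k[x,y]/(x^4, y^1) is the set of monomials x^i * y^j
where 0 <= i < 4 and 0 <= j < 1.
The number of such monomials is 4 * 1 = 4

4
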